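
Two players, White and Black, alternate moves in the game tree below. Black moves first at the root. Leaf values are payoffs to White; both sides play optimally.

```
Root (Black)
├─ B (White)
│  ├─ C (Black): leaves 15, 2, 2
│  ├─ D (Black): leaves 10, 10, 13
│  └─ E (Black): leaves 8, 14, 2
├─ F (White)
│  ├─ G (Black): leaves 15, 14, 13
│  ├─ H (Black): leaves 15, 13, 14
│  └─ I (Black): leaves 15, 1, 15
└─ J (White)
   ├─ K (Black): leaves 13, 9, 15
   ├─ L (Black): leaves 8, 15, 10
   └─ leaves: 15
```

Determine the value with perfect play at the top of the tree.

10

C (Black): min(15, 2, 2) = 2
D (Black): min(10, 10, 13) = 10
E (Black): min(8, 14, 2) = 2
B (White): max(2, 10, 2) = 10
G (Black): min(15, 14, 13) = 13
H (Black): min(15, 13, 14) = 13
I (Black): min(15, 1, 15) = 1
F (White): max(13, 13, 1) = 13
K (Black): min(13, 9, 15) = 9
L (Black): min(8, 15, 10) = 8
J (White): max(9, 8, 15) = 15
Root (Black): min(10, 13, 15) = 10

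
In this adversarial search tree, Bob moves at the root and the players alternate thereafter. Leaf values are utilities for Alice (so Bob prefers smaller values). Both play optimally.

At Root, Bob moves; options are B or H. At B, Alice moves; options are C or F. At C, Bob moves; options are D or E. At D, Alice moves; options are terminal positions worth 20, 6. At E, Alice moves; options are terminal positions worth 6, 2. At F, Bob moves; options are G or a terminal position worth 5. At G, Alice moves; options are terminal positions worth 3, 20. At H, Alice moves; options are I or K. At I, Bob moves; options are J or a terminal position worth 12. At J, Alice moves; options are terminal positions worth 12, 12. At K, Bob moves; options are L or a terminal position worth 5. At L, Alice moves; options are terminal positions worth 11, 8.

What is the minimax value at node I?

J: max(12, 12) = 12
I: min(12, 12) = 12

12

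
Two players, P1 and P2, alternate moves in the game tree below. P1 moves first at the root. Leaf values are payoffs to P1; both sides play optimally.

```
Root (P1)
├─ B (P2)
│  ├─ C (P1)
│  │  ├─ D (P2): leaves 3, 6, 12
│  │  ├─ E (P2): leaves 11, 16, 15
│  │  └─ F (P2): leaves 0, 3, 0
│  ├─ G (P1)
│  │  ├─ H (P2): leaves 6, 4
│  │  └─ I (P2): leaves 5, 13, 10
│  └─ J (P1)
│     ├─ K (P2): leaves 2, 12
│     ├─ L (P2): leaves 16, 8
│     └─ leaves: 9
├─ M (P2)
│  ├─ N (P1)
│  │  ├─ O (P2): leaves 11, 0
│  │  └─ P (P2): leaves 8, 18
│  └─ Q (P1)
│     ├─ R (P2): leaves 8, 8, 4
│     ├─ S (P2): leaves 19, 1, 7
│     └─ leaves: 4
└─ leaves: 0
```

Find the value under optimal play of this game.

D (P2): min(3, 6, 12) = 3
E (P2): min(11, 16, 15) = 11
F (P2): min(0, 3, 0) = 0
C (P1): max(3, 11, 0) = 11
H (P2): min(6, 4) = 4
I (P2): min(5, 13, 10) = 5
G (P1): max(4, 5) = 5
K (P2): min(2, 12) = 2
L (P2): min(16, 8) = 8
J (P1): max(2, 8, 9) = 9
B (P2): min(11, 5, 9) = 5
O (P2): min(11, 0) = 0
P (P2): min(8, 18) = 8
N (P1): max(0, 8) = 8
R (P2): min(8, 8, 4) = 4
S (P2): min(19, 1, 7) = 1
Q (P1): max(4, 1, 4) = 4
M (P2): min(8, 4) = 4
Root (P1): max(5, 4, 0) = 5

5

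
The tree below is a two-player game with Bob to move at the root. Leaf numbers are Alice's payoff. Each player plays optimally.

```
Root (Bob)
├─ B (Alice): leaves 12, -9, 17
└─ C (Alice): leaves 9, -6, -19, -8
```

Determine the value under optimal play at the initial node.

B (Alice): max(12, -9, 17) = 17
C (Alice): max(9, -6, -19, -8) = 9
Root (Bob): min(17, 9) = 9

9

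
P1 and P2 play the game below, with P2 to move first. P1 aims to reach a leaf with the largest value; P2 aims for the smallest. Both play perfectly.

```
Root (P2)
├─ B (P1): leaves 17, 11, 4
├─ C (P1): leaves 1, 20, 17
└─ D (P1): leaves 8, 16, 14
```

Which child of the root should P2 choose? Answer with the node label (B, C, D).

D

B (P1): max(17, 11, 4) = 17
C (P1): max(1, 20, 17) = 20
D (P1): max(8, 16, 14) = 16
Root (P2): min(17, 20, 16) = 16
P2 picks the child with the lowest value: D (value 16).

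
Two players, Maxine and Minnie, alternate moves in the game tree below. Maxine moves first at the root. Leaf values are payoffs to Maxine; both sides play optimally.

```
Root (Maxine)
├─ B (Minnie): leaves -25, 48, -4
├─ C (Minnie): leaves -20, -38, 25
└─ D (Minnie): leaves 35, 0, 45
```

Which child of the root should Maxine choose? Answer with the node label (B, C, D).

D

B (Minnie): min(-25, 48, -4) = -25
C (Minnie): min(-20, -38, 25) = -38
D (Minnie): min(35, 0, 45) = 0
Root (Maxine): max(-25, -38, 0) = 0
Maxine picks the child with the highest value: D (value 0).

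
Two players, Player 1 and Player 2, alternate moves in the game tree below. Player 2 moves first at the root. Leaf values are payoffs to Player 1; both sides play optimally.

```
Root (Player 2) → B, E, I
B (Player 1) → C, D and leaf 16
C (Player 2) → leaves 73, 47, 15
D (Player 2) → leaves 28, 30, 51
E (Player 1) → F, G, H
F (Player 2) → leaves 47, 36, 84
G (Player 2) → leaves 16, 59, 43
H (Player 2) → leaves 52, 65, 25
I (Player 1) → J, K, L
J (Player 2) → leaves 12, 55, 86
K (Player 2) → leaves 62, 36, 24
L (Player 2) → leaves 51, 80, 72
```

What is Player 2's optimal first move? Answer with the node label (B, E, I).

C (Player 2): min(73, 47, 15) = 15
D (Player 2): min(28, 30, 51) = 28
B (Player 1): max(15, 28, 16) = 28
F (Player 2): min(47, 36, 84) = 36
G (Player 2): min(16, 59, 43) = 16
H (Player 2): min(52, 65, 25) = 25
E (Player 1): max(36, 16, 25) = 36
J (Player 2): min(12, 55, 86) = 12
K (Player 2): min(62, 36, 24) = 24
L (Player 2): min(51, 80, 72) = 51
I (Player 1): max(12, 24, 51) = 51
Root (Player 2): min(28, 36, 51) = 28
Player 2 picks the child with the lowest value: B (value 28).

B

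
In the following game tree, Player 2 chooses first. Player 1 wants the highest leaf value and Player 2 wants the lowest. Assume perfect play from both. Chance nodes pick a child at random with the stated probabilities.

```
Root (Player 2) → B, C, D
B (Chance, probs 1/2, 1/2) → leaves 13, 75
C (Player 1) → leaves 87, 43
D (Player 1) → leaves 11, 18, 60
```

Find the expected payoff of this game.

44

B (Chance): 1/2·13 + 1/2·75 = 44
C (Player 1): max(87, 43) = 87
D (Player 1): max(11, 18, 60) = 60
Root (Player 2): min(44, 87, 60) = 44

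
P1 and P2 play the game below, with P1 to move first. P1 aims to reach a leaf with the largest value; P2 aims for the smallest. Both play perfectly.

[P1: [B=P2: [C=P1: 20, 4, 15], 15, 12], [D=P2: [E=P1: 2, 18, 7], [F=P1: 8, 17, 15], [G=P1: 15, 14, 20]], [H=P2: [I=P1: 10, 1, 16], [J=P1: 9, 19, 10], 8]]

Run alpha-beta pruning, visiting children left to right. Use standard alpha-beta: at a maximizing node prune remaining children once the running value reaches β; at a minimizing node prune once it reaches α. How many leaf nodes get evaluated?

C [α=-∞,β=+∞]: v=20
B [α=-∞,β=+∞]: v=12
E [α=12,β=+∞]: v=18
F [α=12,β=18]: v=17
G [α=12,β=17]: v=20
D [α=12,β=+∞]: v=17
I [α=17,β=+∞]: v=16
H [α=17,β=+∞]: v=16 after child 1 ≤ α → α-cutoff, skip 2
Root [α=-∞,β=+∞]: v=17
Leaves evaluated: 17 of 21.

17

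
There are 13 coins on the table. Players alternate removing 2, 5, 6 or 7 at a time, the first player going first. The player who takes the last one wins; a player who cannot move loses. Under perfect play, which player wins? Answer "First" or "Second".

Second

W/L table (W = player to move can force a win):
i:   0  1  2  3  4  5  6  7  8  9 10 11 12 13
     L  L  W  W  L  W  W  W  W  W  W  W  L  L
Position 13 is L, so the second player wins.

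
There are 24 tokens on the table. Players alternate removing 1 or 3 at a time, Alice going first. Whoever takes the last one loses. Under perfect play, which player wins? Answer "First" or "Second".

Compute winning (W) and losing (L) positions by backward induction:
i:   0  1  2  3  4  5  6  7  8  9 10 11 12 13 14 15 16 17 18 19 20 21 22 23 24
     W  L  W  L  W  L  W  L  W  L  W  L  W  L  W  L  W  L  W  L  W  L  W  L  W
Position 24 is W, so the first player wins.

First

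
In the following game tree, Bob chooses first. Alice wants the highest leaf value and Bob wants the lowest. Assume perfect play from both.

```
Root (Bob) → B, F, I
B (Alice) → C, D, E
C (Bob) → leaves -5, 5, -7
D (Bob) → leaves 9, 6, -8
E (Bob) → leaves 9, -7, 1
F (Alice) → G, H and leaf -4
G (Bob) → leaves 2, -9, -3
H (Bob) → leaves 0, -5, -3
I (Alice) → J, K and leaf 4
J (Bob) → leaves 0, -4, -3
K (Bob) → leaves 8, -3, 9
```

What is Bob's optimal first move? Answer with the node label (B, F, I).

B

C (Bob): min(-5, 5, -7) = -7
D (Bob): min(9, 6, -8) = -8
E (Bob): min(9, -7, 1) = -7
B (Alice): max(-7, -8, -7) = -7
G (Bob): min(2, -9, -3) = -9
H (Bob): min(0, -5, -3) = -5
F (Alice): max(-9, -5, -4) = -4
J (Bob): min(0, -4, -3) = -4
K (Bob): min(8, -3, 9) = -3
I (Alice): max(-4, -3, 4) = 4
Root (Bob): min(-7, -4, 4) = -7
Bob picks the child with the lowest value: B (value -7).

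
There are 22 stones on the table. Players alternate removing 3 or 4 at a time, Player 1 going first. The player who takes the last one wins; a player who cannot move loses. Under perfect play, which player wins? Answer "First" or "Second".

W/L table (W = player to move can force a win):
i:   0  1  2  3  4  5  6  7  8  9 10 11 12 13 14 15 16 17 18 19 20 21 22
     L  L  L  W  W  W  W  L  L  L  W  W  W  W  L  L  L  W  W  W  W  L  L
Position 22 is L, so the second player wins.

Second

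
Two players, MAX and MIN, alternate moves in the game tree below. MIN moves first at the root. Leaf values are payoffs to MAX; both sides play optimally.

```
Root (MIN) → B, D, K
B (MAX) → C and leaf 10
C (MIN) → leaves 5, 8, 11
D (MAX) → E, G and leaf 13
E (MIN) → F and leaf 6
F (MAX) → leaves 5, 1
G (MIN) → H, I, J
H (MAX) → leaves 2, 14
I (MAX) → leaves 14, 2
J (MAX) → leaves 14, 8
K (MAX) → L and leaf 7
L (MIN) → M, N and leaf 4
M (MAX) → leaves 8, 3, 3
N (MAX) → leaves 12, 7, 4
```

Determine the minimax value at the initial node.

C (MIN): min(5, 8, 11) = 5
B (MAX): max(5, 10) = 10
F (MAX): max(5, 1) = 5
E (MIN): min(5, 6) = 5
H (MAX): max(2, 14) = 14
I (MAX): max(14, 2) = 14
J (MAX): max(14, 8) = 14
G (MIN): min(14, 14, 14) = 14
D (MAX): max(5, 14, 13) = 14
M (MAX): max(8, 3, 3) = 8
N (MAX): max(12, 7, 4) = 12
L (MIN): min(8, 12, 4) = 4
K (MAX): max(4, 7) = 7
Root (MIN): min(10, 14, 7) = 7

7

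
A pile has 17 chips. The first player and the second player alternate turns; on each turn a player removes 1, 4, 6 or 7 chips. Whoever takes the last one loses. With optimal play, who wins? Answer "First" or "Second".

Positions where the player to move wins (W) vs loses (L):
i:   0  1  2  3  4  5  6  7  8  9 10 11 12 13 14 15 16 17
     W  L  W  L  W  W  L  W  W  W  W  L  W  W  L  W  L  W
Position 17 is W, so the first player wins.

First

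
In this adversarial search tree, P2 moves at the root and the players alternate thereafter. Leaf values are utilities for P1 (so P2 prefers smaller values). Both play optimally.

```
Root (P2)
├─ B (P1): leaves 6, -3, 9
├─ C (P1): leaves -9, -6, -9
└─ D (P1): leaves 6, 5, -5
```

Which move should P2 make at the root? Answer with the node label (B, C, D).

C

B (P1): max(6, -3, 9) = 9
C (P1): max(-9, -6, -9) = -6
D (P1): max(6, 5, -5) = 6
Root (P2): min(9, -6, 6) = -6
P2 picks the child with the lowest value: C (value -6).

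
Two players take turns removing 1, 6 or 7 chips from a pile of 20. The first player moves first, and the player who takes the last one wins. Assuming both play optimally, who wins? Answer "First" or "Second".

Positions where the player to move wins (W) vs loses (L):
i:   0  1  2  3  4  5  6  7  8  9 10 11 12 13 14 15 16 17 18 19 20
     L  W  L  W  L  W  W  W  W  W  W  W  L  W  L  W  L  W  W  W  W
Position 20 is W, so the first player wins.

First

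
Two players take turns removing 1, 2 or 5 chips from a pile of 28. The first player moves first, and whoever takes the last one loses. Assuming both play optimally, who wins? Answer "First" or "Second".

Second

Compute winning (W) and losing (L) positions by backward induction:
i:   0  1  2  3  4  5  6  7  8  9 10 11 12 13 14 15 16 17 18 19 20 21 22 23 24 25 26 27 28
     W  L  W  W  L  W  W  L  W  W  L  W  W  L  W  W  L  W  W  L  W  W  L  W  W  L  W  W  L
Position 28 is L, so the second player wins.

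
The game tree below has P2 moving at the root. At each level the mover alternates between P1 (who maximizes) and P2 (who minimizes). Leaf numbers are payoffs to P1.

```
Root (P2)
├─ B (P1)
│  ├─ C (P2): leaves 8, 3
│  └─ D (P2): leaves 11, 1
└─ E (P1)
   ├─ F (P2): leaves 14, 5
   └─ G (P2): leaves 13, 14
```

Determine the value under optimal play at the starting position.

C (P2): min(8, 3) = 3
D (P2): min(11, 1) = 1
B (P1): max(3, 1) = 3
F (P2): min(14, 5) = 5
G (P2): min(13, 14) = 13
E (P1): max(5, 13) = 13
Root (P2): min(3, 13) = 3

3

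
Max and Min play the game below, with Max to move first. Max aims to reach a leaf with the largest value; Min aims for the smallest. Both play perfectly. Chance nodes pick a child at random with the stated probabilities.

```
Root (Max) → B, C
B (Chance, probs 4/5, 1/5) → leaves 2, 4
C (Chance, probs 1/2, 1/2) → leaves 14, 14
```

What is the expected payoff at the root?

B (Chance): 4/5·2 + 1/5·4 = 2.4
C (Chance): 1/2·14 + 1/2·14 = 14
Root (Max): max(2.4, 14) = 14

14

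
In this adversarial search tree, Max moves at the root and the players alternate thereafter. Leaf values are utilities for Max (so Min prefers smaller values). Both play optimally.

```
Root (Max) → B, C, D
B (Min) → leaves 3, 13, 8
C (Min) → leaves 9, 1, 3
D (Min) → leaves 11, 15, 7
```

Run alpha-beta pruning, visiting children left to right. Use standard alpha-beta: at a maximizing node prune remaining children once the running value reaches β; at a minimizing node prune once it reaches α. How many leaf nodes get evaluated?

8

B [α=-∞,β=+∞]: v=3
C [α=3,β=+∞]: v=1 after child 2 ≤ α → α-cutoff, skip 1
D [α=3,β=+∞]: v=7
Root [α=-∞,β=+∞]: v=7
Leaves evaluated: 8 of 9.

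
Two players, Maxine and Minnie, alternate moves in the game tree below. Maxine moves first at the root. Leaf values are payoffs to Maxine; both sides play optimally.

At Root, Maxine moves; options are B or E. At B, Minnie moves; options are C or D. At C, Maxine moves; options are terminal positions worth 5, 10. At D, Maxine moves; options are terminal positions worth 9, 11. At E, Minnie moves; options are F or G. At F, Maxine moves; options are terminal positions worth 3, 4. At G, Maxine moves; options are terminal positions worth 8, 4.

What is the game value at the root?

C (Maxine): max(5, 10) = 10
D (Maxine): max(9, 11) = 11
B (Minnie): min(10, 11) = 10
F (Maxine): max(3, 4) = 4
G (Maxine): max(8, 4) = 8
E (Minnie): min(4, 8) = 4
Root (Maxine): max(10, 4) = 10

10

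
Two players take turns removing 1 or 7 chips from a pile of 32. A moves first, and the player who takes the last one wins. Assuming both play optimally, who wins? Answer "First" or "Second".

Second

Positions where the player to move wins (W) vs loses (L):
i:   0  1  2  3  4  5  6  7  8  9 10 11 12 13 14 15 16 17 18 19 20 21 22 23 24 25 26 27 28 29 30 31 32
     L  W  L  W  L  W  L  W  L  W  L  W  L  W  L  W  L  W  L  W  L  W  L  W  L  W  L  W  L  W  L  W  L
Position 32 is L, so the second player wins.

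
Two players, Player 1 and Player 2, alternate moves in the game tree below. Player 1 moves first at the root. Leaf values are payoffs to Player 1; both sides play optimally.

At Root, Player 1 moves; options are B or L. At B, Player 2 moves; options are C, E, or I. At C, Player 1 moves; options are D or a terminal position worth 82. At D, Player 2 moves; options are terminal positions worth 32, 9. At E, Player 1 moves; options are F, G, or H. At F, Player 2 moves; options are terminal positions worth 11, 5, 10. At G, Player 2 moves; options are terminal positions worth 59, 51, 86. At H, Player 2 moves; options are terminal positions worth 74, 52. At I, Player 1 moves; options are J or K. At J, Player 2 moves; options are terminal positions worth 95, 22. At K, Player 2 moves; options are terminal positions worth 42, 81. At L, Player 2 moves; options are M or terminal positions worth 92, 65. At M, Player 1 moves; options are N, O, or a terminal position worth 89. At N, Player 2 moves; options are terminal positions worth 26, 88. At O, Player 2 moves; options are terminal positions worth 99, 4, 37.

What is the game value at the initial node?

D (Player 2): min(32, 9) = 9
C (Player 1): max(9, 82) = 82
F (Player 2): min(11, 5, 10) = 5
G (Player 2): min(59, 51, 86) = 51
H (Player 2): min(74, 52) = 52
E (Player 1): max(5, 51, 52) = 52
J (Player 2): min(95, 22) = 22
K (Player 2): min(42, 81) = 42
I (Player 1): max(22, 42) = 42
B (Player 2): min(82, 52, 42) = 42
N (Player 2): min(26, 88) = 26
O (Player 2): min(99, 4, 37) = 4
M (Player 1): max(26, 4, 89) = 89
L (Player 2): min(89, 92, 65) = 65
Root (Player 1): max(42, 65) = 65

65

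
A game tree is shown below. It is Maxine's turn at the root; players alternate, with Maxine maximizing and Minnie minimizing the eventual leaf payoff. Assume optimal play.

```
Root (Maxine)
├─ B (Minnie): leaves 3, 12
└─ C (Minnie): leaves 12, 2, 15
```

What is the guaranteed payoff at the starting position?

3

B (Minnie): min(3, 12) = 3
C (Minnie): min(12, 2, 15) = 2
Root (Maxine): max(3, 2) = 3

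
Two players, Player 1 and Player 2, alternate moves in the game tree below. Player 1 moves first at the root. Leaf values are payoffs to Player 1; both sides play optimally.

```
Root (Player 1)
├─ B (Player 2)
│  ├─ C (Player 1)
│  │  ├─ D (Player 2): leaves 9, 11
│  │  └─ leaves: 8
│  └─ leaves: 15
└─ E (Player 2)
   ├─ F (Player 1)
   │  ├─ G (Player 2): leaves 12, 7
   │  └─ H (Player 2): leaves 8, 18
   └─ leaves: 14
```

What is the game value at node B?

9

D: min(9, 11) = 9
C: max(9, 8) = 9
B: min(9, 15) = 9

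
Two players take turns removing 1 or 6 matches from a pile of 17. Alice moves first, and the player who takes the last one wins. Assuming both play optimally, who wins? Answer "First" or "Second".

Compute winning (W) and losing (L) positions by backward induction:
i:   0  1  2  3  4  5  6  7  8  9 10 11 12 13 14 15 16 17
     L  W  L  W  L  W  W  L  W  L  W  L  W  W  L  W  L  W
Position 17 is W, so the first player wins.

First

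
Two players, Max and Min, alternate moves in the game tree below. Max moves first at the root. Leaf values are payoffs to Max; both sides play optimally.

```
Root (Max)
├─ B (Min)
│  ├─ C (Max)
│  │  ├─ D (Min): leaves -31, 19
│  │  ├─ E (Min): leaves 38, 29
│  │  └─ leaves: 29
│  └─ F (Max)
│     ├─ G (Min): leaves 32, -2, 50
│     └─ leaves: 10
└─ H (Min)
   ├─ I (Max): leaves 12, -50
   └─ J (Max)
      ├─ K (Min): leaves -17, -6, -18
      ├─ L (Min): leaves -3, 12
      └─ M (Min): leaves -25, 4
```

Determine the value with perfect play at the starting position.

D (Min): min(-31, 19) = -31
E (Min): min(38, 29) = 29
C (Max): max(-31, 29, 29) = 29
G (Min): min(32, -2, 50) = -2
F (Max): max(-2, 10) = 10
B (Min): min(29, 10) = 10
I (Max): max(12, -50) = 12
K (Min): min(-17, -6, -18) = -18
L (Min): min(-3, 12) = -3
M (Min): min(-25, 4) = -25
J (Max): max(-18, -3, -25) = -3
H (Min): min(12, -3) = -3
Root (Max): max(10, -3) = 10

10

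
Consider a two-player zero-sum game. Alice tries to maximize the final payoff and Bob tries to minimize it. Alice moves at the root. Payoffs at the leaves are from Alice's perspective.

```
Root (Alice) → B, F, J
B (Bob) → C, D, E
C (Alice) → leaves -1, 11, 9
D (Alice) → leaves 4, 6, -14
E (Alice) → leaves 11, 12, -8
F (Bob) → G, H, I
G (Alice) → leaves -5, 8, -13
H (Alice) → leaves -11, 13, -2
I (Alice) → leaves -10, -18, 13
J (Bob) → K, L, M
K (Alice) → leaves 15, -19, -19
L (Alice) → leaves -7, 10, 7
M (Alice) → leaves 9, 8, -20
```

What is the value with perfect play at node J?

K: max(15, -19, -19) = 15
L: max(-7, 10, 7) = 10
M: max(9, 8, -20) = 9
J: min(15, 10, 9) = 9

9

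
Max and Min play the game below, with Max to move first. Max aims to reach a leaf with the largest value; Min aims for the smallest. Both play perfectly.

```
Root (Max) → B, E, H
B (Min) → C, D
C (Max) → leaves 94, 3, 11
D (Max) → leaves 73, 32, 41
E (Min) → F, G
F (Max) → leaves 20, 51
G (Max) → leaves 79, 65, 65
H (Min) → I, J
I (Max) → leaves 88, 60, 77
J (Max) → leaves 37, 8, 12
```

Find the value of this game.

C (Max): max(94, 3, 11) = 94
D (Max): max(73, 32, 41) = 73
B (Min): min(94, 73) = 73
F (Max): max(20, 51) = 51
G (Max): max(79, 65, 65) = 79
E (Min): min(51, 79) = 51
I (Max): max(88, 60, 77) = 88
J (Max): max(37, 8, 12) = 37
H (Min): min(88, 37) = 37
Root (Max): max(73, 51, 37) = 73

73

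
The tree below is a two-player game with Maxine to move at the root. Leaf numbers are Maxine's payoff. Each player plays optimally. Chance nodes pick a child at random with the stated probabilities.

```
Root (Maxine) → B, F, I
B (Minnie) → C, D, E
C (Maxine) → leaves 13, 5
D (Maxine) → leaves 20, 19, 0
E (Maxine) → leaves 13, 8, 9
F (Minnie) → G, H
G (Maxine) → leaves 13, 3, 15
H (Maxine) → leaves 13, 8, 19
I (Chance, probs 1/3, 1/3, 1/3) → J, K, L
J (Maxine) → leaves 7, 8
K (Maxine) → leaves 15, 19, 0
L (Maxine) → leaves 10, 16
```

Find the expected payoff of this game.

C (Maxine): max(13, 5) = 13
D (Maxine): max(20, 19, 0) = 20
E (Maxine): max(13, 8, 9) = 13
B (Minnie): min(13, 20, 13) = 13
G (Maxine): max(13, 3, 15) = 15
H (Maxine): max(13, 8, 19) = 19
F (Minnie): min(15, 19) = 15
J (Maxine): max(7, 8) = 8
K (Maxine): max(15, 19, 0) = 19
L (Maxine): max(10, 16) = 16
I (Chance): 1/3·8 + 1/3·19 + 1/3·16 = 14.33
Root (Maxine): max(13, 15, 14.33) = 15

15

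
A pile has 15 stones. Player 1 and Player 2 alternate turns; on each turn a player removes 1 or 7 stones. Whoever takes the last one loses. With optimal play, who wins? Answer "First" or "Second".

Second

Mark each pile size as W (mover wins) or L (mover loses):
i:   0  1  2  3  4  5  6  7  8  9 10 11 12 13 14 15
     W  L  W  L  W  L  W  L  W  L  W  L  W  L  W  L
Position 15 is L, so the second player wins.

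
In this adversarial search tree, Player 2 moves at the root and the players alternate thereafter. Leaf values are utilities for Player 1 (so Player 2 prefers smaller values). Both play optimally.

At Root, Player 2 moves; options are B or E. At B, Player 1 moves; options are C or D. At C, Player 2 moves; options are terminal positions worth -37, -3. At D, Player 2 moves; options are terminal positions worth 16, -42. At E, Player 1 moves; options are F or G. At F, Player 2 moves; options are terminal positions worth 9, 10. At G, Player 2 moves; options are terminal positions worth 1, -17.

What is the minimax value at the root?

-37

C (Player 2): min(-37, -3) = -37
D (Player 2): min(16, -42) = -42
B (Player 1): max(-37, -42) = -37
F (Player 2): min(9, 10) = 9
G (Player 2): min(1, -17) = -17
E (Player 1): max(9, -17) = 9
Root (Player 2): min(-37, 9) = -37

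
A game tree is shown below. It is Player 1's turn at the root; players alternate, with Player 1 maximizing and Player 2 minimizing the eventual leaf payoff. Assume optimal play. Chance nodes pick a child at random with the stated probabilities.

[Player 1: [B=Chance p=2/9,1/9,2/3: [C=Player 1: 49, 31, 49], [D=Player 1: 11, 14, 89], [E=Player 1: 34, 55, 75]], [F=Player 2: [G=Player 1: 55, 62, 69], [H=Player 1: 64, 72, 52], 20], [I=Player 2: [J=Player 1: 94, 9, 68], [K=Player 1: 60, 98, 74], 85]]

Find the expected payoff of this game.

85

C (Player 1): max(49, 31, 49) = 49
D (Player 1): max(11, 14, 89) = 89
E (Player 1): max(34, 55, 75) = 75
B (Chance): 2/9·49 + 1/9·89 + 2/3·75 = 70.78
G (Player 1): max(55, 62, 69) = 69
H (Player 1): max(64, 72, 52) = 72
F (Player 2): min(69, 72, 20) = 20
J (Player 1): max(94, 9, 68) = 94
K (Player 1): max(60, 98, 74) = 98
I (Player 2): min(94, 98, 85) = 85
Root (Player 1): max(70.78, 20, 85) = 85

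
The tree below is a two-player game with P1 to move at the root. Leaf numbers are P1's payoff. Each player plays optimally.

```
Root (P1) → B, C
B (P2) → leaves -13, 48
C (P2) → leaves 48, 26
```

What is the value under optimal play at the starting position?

26

B (P2): min(-13, 48) = -13
C (P2): min(48, 26) = 26
Root (P1): max(-13, 26) = 26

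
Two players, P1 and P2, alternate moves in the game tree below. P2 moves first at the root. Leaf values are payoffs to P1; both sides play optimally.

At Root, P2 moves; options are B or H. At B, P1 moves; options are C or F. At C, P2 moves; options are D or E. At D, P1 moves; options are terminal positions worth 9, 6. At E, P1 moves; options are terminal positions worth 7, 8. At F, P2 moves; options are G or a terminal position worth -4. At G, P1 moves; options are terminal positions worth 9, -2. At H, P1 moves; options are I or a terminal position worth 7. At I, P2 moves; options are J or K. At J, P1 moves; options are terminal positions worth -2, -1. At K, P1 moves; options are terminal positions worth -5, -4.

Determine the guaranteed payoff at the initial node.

D (P1): max(9, 6) = 9
E (P1): max(7, 8) = 8
C (P2): min(9, 8) = 8
G (P1): max(9, -2) = 9
F (P2): min(9, -4) = -4
B (P1): max(8, -4) = 8
J (P1): max(-2, -1) = -1
K (P1): max(-5, -4) = -4
I (P2): min(-1, -4) = -4
H (P1): max(-4, 7) = 7
Root (P2): min(8, 7) = 7

7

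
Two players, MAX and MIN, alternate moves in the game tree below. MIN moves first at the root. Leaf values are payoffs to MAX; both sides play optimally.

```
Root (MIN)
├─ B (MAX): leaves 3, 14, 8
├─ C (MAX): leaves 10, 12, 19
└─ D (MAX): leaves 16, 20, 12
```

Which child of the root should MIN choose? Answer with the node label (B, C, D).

B

B (MAX): max(3, 14, 8) = 14
C (MAX): max(10, 12, 19) = 19
D (MAX): max(16, 20, 12) = 20
Root (MIN): min(14, 19, 20) = 14
MIN picks the child with the lowest value: B (value 14).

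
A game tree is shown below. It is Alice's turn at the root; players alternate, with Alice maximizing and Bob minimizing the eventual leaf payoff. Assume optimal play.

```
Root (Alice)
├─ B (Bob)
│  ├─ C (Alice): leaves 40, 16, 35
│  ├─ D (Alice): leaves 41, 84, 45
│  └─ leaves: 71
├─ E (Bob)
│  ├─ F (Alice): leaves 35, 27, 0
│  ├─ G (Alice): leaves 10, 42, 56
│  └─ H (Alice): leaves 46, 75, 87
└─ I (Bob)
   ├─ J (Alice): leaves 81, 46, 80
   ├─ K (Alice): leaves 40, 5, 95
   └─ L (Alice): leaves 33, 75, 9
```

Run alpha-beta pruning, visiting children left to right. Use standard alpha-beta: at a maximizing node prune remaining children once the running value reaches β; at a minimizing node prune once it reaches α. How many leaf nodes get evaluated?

C [α=-∞,β=+∞]: v=40
D [α=-∞,β=40]: v=41 after child 1 ≥ β → β-cutoff, skip 2
B [α=-∞,β=+∞]: v=40
F [α=40,β=+∞]: v=35
E [α=40,β=+∞]: v=35 after child 1 ≤ α → α-cutoff, skip 2
J [α=40,β=+∞]: v=81
K [α=40,β=81]: v=95
L [α=40,β=81]: v=75
I [α=40,β=+∞]: v=75
Root [α=-∞,β=+∞]: v=75
Leaves evaluated: 17 of 25.

17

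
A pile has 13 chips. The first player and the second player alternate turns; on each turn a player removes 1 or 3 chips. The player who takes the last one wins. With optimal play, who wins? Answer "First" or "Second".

Positions where the player to move wins (W) vs loses (L):
i:   0  1  2  3  4  5  6  7  8  9 10 11 12 13
     L  W  L  W  L  W  L  W  L  W  L  W  L  W
Position 13 is W, so the first player wins.

First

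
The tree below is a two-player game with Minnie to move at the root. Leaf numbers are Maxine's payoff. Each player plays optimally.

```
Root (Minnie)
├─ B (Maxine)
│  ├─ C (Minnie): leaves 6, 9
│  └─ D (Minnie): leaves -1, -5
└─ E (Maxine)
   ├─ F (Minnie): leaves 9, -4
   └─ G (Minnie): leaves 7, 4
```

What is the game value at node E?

4

F: min(9, -4) = -4
G: min(7, 4) = 4
E: max(-4, 4) = 4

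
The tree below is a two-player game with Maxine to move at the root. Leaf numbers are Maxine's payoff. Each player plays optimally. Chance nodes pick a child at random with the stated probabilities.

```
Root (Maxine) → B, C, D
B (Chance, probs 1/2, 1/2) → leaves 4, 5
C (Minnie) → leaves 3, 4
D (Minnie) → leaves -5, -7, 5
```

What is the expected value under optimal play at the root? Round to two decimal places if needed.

4.5

B (Chance): 1/2·4 + 1/2·5 = 4.5
C (Minnie): min(3, 4) = 3
D (Minnie): min(-5, -7, 5) = -7
Root (Maxine): max(4.5, 3, -7) = 4.5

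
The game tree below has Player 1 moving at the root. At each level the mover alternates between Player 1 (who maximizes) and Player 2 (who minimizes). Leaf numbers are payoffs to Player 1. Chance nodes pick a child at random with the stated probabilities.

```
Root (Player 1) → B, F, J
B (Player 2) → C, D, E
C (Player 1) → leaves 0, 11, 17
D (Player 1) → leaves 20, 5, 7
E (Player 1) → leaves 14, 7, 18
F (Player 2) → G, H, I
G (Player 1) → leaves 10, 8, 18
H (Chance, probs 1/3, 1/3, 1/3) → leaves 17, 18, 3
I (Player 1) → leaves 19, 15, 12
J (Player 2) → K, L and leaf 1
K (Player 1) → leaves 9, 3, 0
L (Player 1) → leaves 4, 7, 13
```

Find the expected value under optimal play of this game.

C (Player 1): max(0, 11, 17) = 17
D (Player 1): max(20, 5, 7) = 20
E (Player 1): max(14, 7, 18) = 18
B (Player 2): min(17, 20, 18) = 17
G (Player 1): max(10, 8, 18) = 18
H (Chance): 1/3·17 + 1/3·18 + 1/3·3 = 12.67
I (Player 1): max(19, 15, 12) = 19
F (Player 2): min(18, 12.67, 19) = 12.67
K (Player 1): max(9, 3, 0) = 9
L (Player 1): max(4, 7, 13) = 13
J (Player 2): min(9, 13, 1) = 1
Root (Player 1): max(17, 12.67, 1) = 17

17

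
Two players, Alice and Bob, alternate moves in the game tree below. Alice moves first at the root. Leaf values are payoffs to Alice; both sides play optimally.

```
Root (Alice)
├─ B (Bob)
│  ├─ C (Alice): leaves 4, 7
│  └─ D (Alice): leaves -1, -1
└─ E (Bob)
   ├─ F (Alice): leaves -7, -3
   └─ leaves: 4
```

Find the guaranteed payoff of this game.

-1

C (Alice): max(4, 7) = 7
D (Alice): max(-1, -1) = -1
B (Bob): min(7, -1) = -1
F (Alice): max(-7, -3) = -3
E (Bob): min(-3, 4) = -3
Root (Alice): max(-1, -3) = -1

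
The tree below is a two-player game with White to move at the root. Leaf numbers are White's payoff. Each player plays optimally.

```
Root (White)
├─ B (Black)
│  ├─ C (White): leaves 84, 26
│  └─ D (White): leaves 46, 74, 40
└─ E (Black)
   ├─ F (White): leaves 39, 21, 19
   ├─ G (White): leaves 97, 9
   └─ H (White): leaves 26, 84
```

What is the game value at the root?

C (White): max(84, 26) = 84
D (White): max(46, 74, 40) = 74
B (Black): min(84, 74) = 74
F (White): max(39, 21, 19) = 39
G (White): max(97, 9) = 97
H (White): max(26, 84) = 84
E (Black): min(39, 97, 84) = 39
Root (White): max(74, 39) = 74

74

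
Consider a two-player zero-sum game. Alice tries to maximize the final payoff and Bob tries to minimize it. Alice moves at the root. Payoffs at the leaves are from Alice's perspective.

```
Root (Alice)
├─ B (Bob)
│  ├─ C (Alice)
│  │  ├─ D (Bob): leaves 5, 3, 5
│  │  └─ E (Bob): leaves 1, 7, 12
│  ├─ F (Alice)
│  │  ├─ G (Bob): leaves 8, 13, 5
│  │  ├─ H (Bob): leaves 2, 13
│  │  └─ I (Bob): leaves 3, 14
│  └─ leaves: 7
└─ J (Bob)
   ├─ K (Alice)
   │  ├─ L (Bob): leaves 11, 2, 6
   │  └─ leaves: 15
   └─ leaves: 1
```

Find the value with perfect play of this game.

3

D (Bob): min(5, 3, 5) = 3
E (Bob): min(1, 7, 12) = 1
C (Alice): max(3, 1) = 3
G (Bob): min(8, 13, 5) = 5
H (Bob): min(2, 13) = 2
I (Bob): min(3, 14) = 3
F (Alice): max(5, 2, 3) = 5
B (Bob): min(3, 5, 7) = 3
L (Bob): min(11, 2, 6) = 2
K (Alice): max(2, 15) = 15
J (Bob): min(15, 1) = 1
Root (Alice): max(3, 1) = 3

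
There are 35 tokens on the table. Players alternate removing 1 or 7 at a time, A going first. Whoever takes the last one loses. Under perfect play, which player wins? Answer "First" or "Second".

Second

Positions where the player to move wins (W) vs loses (L):
i:   0  1  2  3  4  5  6  7  8  9 10 11 12 13 14 15 16 17 18 19 20 21 22 23 24 25 26 27 28 29 30 31 32 33 34 35
     W  L  W  L  W  L  W  L  W  L  W  L  W  L  W  L  W  L  W  L  W  L  W  L  W  L  W  L  W  L  W  L  W  L  W  L
Position 35 is L, so the second player wins.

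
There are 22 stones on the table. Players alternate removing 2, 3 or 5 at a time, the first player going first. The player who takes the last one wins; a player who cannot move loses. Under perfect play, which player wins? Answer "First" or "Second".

Compute winning (W) and losing (L) positions by backward induction:
i:   0  1  2  3  4  5  6  7  8  9 10 11 12 13 14 15 16 17 18 19 20 21 22
     L  L  W  W  W  W  W  L  L  W  W  W  W  W  L  L  W  W  W  W  W  L  L
Position 22 is L, so the second player wins.

Second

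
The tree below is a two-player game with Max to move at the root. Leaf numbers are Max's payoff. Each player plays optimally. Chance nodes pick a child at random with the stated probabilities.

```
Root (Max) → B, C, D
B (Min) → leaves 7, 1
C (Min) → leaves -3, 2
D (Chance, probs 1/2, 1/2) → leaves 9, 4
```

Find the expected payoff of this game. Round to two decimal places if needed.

6.5

B (Min): min(7, 1) = 1
C (Min): min(-3, 2) = -3
D (Chance): 1/2·9 + 1/2·4 = 6.5
Root (Max): max(1, -3, 6.5) = 6.5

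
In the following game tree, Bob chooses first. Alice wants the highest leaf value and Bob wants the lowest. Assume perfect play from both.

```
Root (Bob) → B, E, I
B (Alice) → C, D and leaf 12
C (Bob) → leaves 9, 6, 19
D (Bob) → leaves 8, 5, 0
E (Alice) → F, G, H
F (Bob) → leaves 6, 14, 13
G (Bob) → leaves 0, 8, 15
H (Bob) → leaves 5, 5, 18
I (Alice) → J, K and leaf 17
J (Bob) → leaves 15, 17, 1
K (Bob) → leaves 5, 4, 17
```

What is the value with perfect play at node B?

12

C: min(9, 6, 19) = 6
D: min(8, 5, 0) = 0
B: max(6, 0, 12) = 12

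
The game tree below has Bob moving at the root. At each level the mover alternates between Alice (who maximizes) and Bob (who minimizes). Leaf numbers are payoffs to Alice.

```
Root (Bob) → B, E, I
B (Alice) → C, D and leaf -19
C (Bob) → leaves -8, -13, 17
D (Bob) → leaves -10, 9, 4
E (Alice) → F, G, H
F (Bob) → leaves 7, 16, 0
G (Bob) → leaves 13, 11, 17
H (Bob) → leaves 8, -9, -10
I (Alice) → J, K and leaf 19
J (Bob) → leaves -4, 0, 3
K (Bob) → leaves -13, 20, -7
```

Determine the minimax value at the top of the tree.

C (Bob): min(-8, -13, 17) = -13
D (Bob): min(-10, 9, 4) = -10
B (Alice): max(-13, -10, -19) = -10
F (Bob): min(7, 16, 0) = 0
G (Bob): min(13, 11, 17) = 11
H (Bob): min(8, -9, -10) = -10
E (Alice): max(0, 11, -10) = 11
J (Bob): min(-4, 0, 3) = -4
K (Bob): min(-13, 20, -7) = -13
I (Alice): max(-4, -13, 19) = 19
Root (Bob): min(-10, 11, 19) = -10

-10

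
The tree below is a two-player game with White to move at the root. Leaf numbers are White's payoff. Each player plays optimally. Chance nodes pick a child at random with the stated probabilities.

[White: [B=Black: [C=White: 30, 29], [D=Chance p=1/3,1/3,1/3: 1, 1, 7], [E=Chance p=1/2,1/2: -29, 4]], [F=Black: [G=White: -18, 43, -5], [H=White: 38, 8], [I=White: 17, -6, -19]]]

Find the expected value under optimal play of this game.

17

C (White): max(30, 29) = 30
D (Chance): 1/3·1 + 1/3·1 + 1/3·7 = 3
E (Chance): 1/2·-29 + 1/2·4 = -12.5
B (Black): min(30, 3, -12.5) = -12.5
G (White): max(-18, 43, -5) = 43
H (White): max(38, 8) = 38
I (White): max(17, -6, -19) = 17
F (Black): min(43, 38, 17) = 17
Root (White): max(-12.5, 17) = 17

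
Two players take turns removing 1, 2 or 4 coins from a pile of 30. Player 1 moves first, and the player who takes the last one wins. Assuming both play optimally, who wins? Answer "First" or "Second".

Second

W/L table (W = player to move can force a win):
i:   0  1  2  3  4  5  6  7  8  9 10 11 12 13 14 15 16 17 18 19 20 21 22 23 24 25 26 27 28 29 30
     L  W  W  L  W  W  L  W  W  L  W  W  L  W  W  L  W  W  L  W  W  L  W  W  L  W  W  L  W  W  L
Position 30 is L, so the second player wins.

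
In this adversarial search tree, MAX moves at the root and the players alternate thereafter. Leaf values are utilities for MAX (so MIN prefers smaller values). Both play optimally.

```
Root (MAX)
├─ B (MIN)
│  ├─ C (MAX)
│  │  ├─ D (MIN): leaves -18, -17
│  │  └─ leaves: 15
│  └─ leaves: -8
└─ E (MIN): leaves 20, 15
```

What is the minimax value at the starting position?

D (MIN): min(-18, -17) = -18
C (MAX): max(-18, 15) = 15
B (MIN): min(15, -8) = -8
E (MIN): min(20, 15) = 15
Root (MAX): max(-8, 15) = 15

15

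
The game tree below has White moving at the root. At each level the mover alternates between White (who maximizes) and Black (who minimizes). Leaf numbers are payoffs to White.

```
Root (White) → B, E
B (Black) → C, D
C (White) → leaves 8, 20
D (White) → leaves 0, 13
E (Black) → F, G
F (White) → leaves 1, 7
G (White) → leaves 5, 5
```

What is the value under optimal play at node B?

C: max(8, 20) = 20
D: max(0, 13) = 13
B: min(20, 13) = 13

13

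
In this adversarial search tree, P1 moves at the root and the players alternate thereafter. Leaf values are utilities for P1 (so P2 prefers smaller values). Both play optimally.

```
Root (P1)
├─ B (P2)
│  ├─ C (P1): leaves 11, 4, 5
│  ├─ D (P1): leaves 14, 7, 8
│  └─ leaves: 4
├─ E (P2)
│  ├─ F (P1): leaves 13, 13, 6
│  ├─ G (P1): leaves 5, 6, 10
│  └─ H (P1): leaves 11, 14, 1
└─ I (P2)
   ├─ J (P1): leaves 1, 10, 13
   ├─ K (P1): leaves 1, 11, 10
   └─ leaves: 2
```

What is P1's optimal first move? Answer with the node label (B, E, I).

C (P1): max(11, 4, 5) = 11
D (P1): max(14, 7, 8) = 14
B (P2): min(11, 14, 4) = 4
F (P1): max(13, 13, 6) = 13
G (P1): max(5, 6, 10) = 10
H (P1): max(11, 14, 1) = 14
E (P2): min(13, 10, 14) = 10
J (P1): max(1, 10, 13) = 13
K (P1): max(1, 11, 10) = 11
I (P2): min(13, 11, 2) = 2
Root (P1): max(4, 10, 2) = 10
P1 picks the child with the highest value: E (value 10).

E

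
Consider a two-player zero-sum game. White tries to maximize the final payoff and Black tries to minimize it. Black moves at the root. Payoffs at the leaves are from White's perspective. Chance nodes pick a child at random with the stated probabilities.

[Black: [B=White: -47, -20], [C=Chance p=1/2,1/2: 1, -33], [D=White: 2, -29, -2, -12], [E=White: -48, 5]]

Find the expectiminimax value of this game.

-20

B (White): max(-47, -20) = -20
C (Chance): 1/2·1 + 1/2·-33 = -16
D (White): max(2, -29, -2, -12) = 2
E (White): max(-48, 5) = 5
Root (Black): min(-20, -16, 2, 5) = -20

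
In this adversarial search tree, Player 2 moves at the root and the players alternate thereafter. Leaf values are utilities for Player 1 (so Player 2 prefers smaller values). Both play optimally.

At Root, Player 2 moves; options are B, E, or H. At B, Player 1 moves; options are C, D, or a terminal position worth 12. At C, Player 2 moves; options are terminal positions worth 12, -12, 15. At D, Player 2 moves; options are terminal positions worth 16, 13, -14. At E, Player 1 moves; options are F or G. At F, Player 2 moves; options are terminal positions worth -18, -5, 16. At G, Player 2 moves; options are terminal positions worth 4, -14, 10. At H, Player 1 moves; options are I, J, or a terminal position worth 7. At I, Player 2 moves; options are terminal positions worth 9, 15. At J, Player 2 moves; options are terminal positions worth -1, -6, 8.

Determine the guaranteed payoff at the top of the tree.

-14

C (Player 2): min(12, -12, 15) = -12
D (Player 2): min(16, 13, -14) = -14
B (Player 1): max(-12, -14, 12) = 12
F (Player 2): min(-18, -5, 16) = -18
G (Player 2): min(4, -14, 10) = -14
E (Player 1): max(-18, -14) = -14
I (Player 2): min(9, 15) = 9
J (Player 2): min(-1, -6, 8) = -6
H (Player 1): max(9, -6, 7) = 9
Root (Player 2): min(12, -14, 9) = -14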